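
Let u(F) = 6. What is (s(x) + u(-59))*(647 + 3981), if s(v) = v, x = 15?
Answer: 97188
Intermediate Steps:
(s(x) + u(-59))*(647 + 3981) = (15 + 6)*(647 + 3981) = 21*4628 = 97188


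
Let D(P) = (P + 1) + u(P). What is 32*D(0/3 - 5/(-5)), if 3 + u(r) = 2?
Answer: 32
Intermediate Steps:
u(r) = -1 (u(r) = -3 + 2 = -1)
D(P) = P (D(P) = (P + 1) - 1 = (1 + P) - 1 = P)
32*D(0/3 - 5/(-5)) = 32*(0/3 - 5/(-5)) = 32*(0*(⅓) - 5*(-⅕)) = 32*(0 + 1) = 32*1 = 32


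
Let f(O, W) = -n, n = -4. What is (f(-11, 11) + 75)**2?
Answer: 6241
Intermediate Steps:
f(O, W) = 4 (f(O, W) = -1*(-4) = 4)
(f(-11, 11) + 75)**2 = (4 + 75)**2 = 79**2 = 6241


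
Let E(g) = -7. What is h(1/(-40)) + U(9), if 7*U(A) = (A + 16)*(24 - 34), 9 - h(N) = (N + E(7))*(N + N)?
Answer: -151567/5600 ≈ -27.066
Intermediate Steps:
h(N) = 9 - 2*N*(-7 + N) (h(N) = 9 - (N - 7)*(N + N) = 9 - (-7 + N)*2*N = 9 - 2*N*(-7 + N))
U(A) = -160/7 - 10*A/7 (U(A) = ((A + 16)*(24 - 34))/7 = ((16 + A)*(-10))/7 = (-160 - 10*A)/7 = -160/7 - 10*A/7)
h(1/(-40)) + U(9) = (9 - 2*(1/(-40))**2 + 14/(-40)) + (-160/7 - 10/7*9) = (9 - 2*(-1/40)**2 + 14*(-1/40)) + (-160/7 - 90/7) = (9 - 2*1/1600 - 7/20) - 250/7 = (9 - 1/800 - 7/20) - 250/7 = 6919/800 - 250/7 = -151567/5600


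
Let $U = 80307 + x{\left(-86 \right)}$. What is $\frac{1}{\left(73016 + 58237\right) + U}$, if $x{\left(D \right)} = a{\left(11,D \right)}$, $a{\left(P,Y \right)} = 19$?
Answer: $\frac{1}{211579} \approx 4.7264 \cdot 10^{-6}$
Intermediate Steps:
$x{\left(D \right)} = 19$
$U = 80326$ ($U = 80307 + 19 = 80326$)
$\frac{1}{\left(73016 + 58237\right) + U} = \frac{1}{\left(73016 + 58237\right) + 80326} = \frac{1}{131253 + 80326} = \frac{1}{211579}$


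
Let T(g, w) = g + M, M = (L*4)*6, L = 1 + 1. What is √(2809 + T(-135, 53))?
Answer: √2722 ≈ 52.173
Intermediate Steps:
L = 2
M = 48 (M = (2*4)*6 = 8*6 = 48)
T(g, w) = 48 + g (T(g, w) = g + 48 = 48 + g)
√(2809 + T(-135, 53)) = √(2809 + (48 - 135)) = √(2809 - 87) = √2722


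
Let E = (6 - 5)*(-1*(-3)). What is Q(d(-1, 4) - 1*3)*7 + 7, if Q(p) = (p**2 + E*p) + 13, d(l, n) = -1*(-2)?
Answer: 84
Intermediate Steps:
E = 3 (E = 1*3 = 3)
d(l, n) = 2
Q(p) = 13 + p**2 + 3*p (Q(p) = (p**2 + 3*p) + 13 = 13 + p**2 + 3*p)
Q(d(-1, 4) - 1*3)*7 + 7 = (13 + (2 - 1*3)**2 + 3*(2 - 1*3))*7 + 7 = (13 + (2 - 3)**2 + 3*(2 - 3))*7 + 7 = (13 + (-1)**2 + 3*(-1))*7 + 7 = (13 + 1 - 3)*7 + 7 = 11*7 + 7 = 77 + 7 = 84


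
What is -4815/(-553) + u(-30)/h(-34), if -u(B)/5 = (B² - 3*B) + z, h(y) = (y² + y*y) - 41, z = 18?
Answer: 2715915/418621 ≈ 6.4878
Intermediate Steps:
h(y) = -41 + 2*y² (h(y) = (y² + y²) - 41 = 2*y² - 41 = -41 + 2*y²)
u(B) = -90 - 5*B² + 15*B (u(B) = -5*((B² - 3*B) + 18) = -5*(18 + B² - 3*B) = -90 - 5*B² + 15*B)
-4815/(-553) + u(-30)/h(-34) = -4815/(-553) + (-90 - 5*(-30)² + 15*(-30))/(-41 + 2*(-34)²) = -4815*(-1/553) + (-90 - 5*900 - 450)/(-41 + 2*1156) = 4815/553 + (-90 - 4500 - 450)/(-41 + 2312) = 4815/553 - 5040/2271 = 4815/553 - 5040*1/2271 = 4815/553 - 1680/757 = 2715915/418621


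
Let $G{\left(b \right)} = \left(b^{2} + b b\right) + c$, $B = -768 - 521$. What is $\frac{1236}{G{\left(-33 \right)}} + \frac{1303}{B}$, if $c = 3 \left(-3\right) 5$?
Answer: $- \frac{395365}{916479} \approx -0.4314$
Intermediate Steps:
$c = -45$ ($c = \left(-9\right) 5 = -45$)
$B = -1289$
$G{\left(b \right)} = -45 + 2 b^{2}$ ($G{\left(b \right)} = \left(b^{2} + b b\right) - 45 = \left(b^{2} + b^{2}\right) - 45 = 2 b^{2} - 45 = -45 + 2 b^{2}$)
$\frac{1236}{G{\left(-33 \right)}} + \frac{1303}{B} = \frac{1236}{-45 + 2 \left(-33\right)^{2}} + \frac{1303}{-1289} = \frac{1236}{-45 + 2 \cdot 1089} + 1303 \left(- \frac{1}{1289}\right) = \frac{1236}{-45 + 2178} - \frac{1303}{1289} = \frac{1236}{2133} - \frac{1303}{1289} = 1236 \cdot \frac{1}{2133} - \frac{1303}{1289} = \frac{412}{711} - \frac{1303}{1289} = - \frac{395365}{916479}$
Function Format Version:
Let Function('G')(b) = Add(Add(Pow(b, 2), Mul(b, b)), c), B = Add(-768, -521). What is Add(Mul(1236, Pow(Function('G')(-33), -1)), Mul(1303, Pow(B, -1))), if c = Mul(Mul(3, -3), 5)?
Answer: Rational(-395365, 916479) ≈ -0.43140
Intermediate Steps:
c = -45 (c = Mul(-9, 5) = -45)
B = -1289
Function('G')(b) = Add(-45, Mul(2, Pow(b, 2))) (Function('G')(b) = Add(Add(Pow(b, 2), Mul(b, b)), -45) = Add(Add(Pow(b, 2), Pow(b, 2)), -45) = Add(Mul(2, Pow(b, 2)), -45) = Add(-45, Mul(2, Pow(b, 2))))
Add(Mul(1236, Pow(Function('G')(-33), -1)), Mul(1303, Pow(B, -1))) = Add(Mul(1236, Pow(Add(-45, Mul(2, Pow(-33, 2))), -1)), Mul(1303, Pow(-1289, -1))) = Add(Mul(1236, Pow(Add(-45, Mul(2, 1089)), -1)), Mul(1303, Rational(-1, 1289))) = Add(Mul(1236, Pow(Add(-45, 2178), -1)), Rational(-1303, 1289)) = Add(Mul(1236, Pow(2133, -1)), Rational(-1303, 1289)) = Add(Mul(1236, Rational(1, 2133)), Rational(-1303, 1289)) = Add(Rational(412, 711), Rational(-1303, 1289)) = Rational(-395365, 916479)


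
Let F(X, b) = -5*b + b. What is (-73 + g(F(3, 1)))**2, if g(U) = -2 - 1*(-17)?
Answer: 3364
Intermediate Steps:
F(X, b) = -4*b
g(U) = 15 (g(U) = -2 + 17 = 15)
(-73 + g(F(3, 1)))**2 = (-73 + 15)**2 = (-58)**2 = 3364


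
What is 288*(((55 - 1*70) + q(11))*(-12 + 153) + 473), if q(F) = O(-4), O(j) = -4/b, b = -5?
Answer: -2202048/5 ≈ -4.4041e+5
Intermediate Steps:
O(j) = 4/5 (O(j) = -4/(-5) = -4*(-1/5) = 4/5)
q(F) = 4/5
288*(((55 - 1*70) + q(11))*(-12 + 153) + 473) = 288*(((55 - 1*70) + 4/5)*(-12 + 153) + 473) = 288*(((55 - 70) + 4/5)*141 + 473) = 288*((-15 + 4/5)*141 + 473) = 288*(-71/5*141 + 473) = 288*(-10011/5 + 473) = 288*(-7646/5) = -2202048/5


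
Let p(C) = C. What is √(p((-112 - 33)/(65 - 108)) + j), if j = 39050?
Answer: √72209685/43 ≈ 197.62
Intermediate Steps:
√(p((-112 - 33)/(65 - 108)) + j) = √((-112 - 33)/(65 - 108) + 39050) = √(-145/(-43) + 39050) = √(-145*(-1/43) + 39050) = √(145/43 + 39050) = √(1679295/43) = √72209685/43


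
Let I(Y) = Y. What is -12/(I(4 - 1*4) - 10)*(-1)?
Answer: -6/5 ≈ -1.2000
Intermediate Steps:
-12/(I(4 - 1*4) - 10)*(-1) = -12/((4 - 1*4) - 10)*(-1) = -12/((4 - 4) - 10)*(-1) = -12/(0 - 10)*(-1) = -12/(-10)*(-1) = -12*(-1/10)*(-1) = (6/5)*(-1) = -6/5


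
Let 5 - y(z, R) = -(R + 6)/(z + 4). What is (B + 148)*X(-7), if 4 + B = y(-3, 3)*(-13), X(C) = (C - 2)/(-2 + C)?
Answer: -38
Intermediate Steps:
y(z, R) = 5 + (6 + R)/(4 + z) (y(z, R) = 5 - (-1)*(R + 6)/(z + 4) = 5 - (-1)*(6 + R)/(4 + z) = 5 + (6 + R)/(4 + z))
X(C) = 1 (X(C) = (-2 + C)/(-2 + C) = 1)
B = -186 (B = -4 + ((26 + 3 + 5*(-3))/(4 - 3))*(-13) = -4 + ((26 + 3 - 15)/1)*(-13) = -4 + (1*14)*(-13) = -4 + 14*(-13) = -4 - 182 = -186)
(B + 148)*X(-7) = (-186 + 148)*1 = -38*1 = -38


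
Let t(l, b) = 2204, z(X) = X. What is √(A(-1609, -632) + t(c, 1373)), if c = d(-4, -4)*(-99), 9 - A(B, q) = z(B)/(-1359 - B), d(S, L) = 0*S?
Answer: 3*√616510/50 ≈ 47.111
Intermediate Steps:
d(S, L) = 0
A(B, q) = 9 - B/(-1359 - B)
c = 0 (c = 0*(-99) = 0)
√(A(-1609, -632) + t(c, 1373)) = √((12231 + 10*(-1609))/(1359 - 1609) + 2204) = √((12231 - 16090)/(-250) + 2204) = √(-1/250*(-3859) + 2204) = √(3859/250 + 2204) = √(554859/250) = 3*√616510/50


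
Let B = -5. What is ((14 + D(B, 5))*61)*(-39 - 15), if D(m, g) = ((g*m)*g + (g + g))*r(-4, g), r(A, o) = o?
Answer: 1847934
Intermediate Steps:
D(m, g) = g*(2*g + m*g²) (D(m, g) = ((g*m)*g + (g + g))*g = (m*g² + 2*g)*g = (2*g + m*g²)*g = g*(2*g + m*g²))
((14 + D(B, 5))*61)*(-39 - 15) = ((14 + 5²*(2 + 5*(-5)))*61)*(-39 - 15) = ((14 + 25*(2 - 25))*61)*(-54) = ((14 + 25*(-23))*61)*(-54) = ((14 - 575)*61)*(-54) = -561*61*(-54) = -34221*(-54) = 1847934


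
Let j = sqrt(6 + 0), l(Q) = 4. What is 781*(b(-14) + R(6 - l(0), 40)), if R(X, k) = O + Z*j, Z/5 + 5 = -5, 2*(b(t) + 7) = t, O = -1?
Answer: -11715 - 39050*sqrt(6) ≈ -1.0737e+5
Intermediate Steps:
b(t) = -7 + t/2
Z = -50 (Z = -25 + 5*(-5) = -25 - 25 = -50)
j = sqrt(6) ≈ 2.4495
R(X, k) = -1 - 50*sqrt(6)
781*(b(-14) + R(6 - l(0), 40)) = 781*((-7 + (1/2)*(-14)) + (-1 - 50*sqrt(6))) = 781*((-7 - 7) + (-1 - 50*sqrt(6))) = 781*(-14 + (-1 - 50*sqrt(6))) = 781*(-15 - 50*sqrt(6)) = -11715 - 39050*sqrt(6)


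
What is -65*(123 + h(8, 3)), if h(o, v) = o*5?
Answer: -10595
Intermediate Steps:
h(o, v) = 5*o
-65*(123 + h(8, 3)) = -65*(123 + 5*8) = -65*(123 + 40) = -65*163 = -10595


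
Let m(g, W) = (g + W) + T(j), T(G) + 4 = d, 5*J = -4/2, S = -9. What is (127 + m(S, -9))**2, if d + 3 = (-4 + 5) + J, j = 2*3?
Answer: 263169/25 ≈ 10527.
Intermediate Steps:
J = -2/5 (J = (-4/2)/5 = (-4*1/2)/5 = (1/5)*(-2) = -2/5 ≈ -0.40000)
j = 6
d = -12/5 (d = -3 + ((-4 + 5) - 2/5) = -3 + (1 - 2/5) = -3 + 3/5 = -12/5 ≈ -2.4000)
T(G) = -32/5 (T(G) = -4 - 12/5 = -32/5)
m(g, W) = -32/5 + W + g (m(g, W) = (g + W) - 32/5 = (W + g) - 32/5 = -32/5 + W + g)
(127 + m(S, -9))**2 = (127 + (-32/5 - 9 - 9))**2 = (127 - 122/5)**2 = (513/5)**2 = 263169/25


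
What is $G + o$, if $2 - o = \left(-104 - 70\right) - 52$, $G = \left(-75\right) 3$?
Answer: $3$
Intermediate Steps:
$G = -225$
$o = 228$ ($o = 2 - \left(\left(-104 - 70\right) - 52\right) = 2 - \left(-174 - 52\right) = 2 - -226 = 2 + 226 = 228$)
$G + o = -225 + 228 = 3$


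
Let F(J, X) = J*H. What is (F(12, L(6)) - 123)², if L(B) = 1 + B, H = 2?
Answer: 9801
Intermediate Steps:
F(J, X) = 2*J (F(J, X) = J*2 = 2*J)
(F(12, L(6)) - 123)² = (2*12 - 123)² = (24 - 123)² = (-99)² = 9801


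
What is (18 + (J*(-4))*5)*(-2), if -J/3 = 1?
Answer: -156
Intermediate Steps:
J = -3 (J = -3*1 = -3)
(18 + (J*(-4))*5)*(-2) = (18 - 3*(-4)*5)*(-2) = (18 + 12*5)*(-2) = (18 + 60)*(-2) = 78*(-2) = -156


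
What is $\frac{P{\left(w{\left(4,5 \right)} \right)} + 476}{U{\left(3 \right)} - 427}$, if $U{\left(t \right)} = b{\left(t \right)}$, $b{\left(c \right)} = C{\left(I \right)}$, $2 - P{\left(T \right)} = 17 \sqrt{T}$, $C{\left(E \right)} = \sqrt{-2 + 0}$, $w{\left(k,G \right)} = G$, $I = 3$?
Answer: $- \frac{204106}{182331} + \frac{7259 \sqrt{5}}{182331} - \frac{478 i \sqrt{2}}{182331} + \frac{17 i \sqrt{10}}{182331} \approx -1.0304 - 0.0034127 i$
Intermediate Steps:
$C{\left(E \right)} = i \sqrt{2}$ ($C{\left(E \right)} = \sqrt{-2} = i \sqrt{2}$)
$P{\left(T \right)} = 2 - 17 \sqrt{T}$
$b{\left(c \right)} = i \sqrt{2}$
$U{\left(t \right)} = i \sqrt{2}$
$\frac{P{\left(w{\left(4,5 \right)} \right)} + 476}{U{\left(3 \right)} - 427} = \frac{\left(2 - 17 \sqrt{5}\right) + 476}{i \sqrt{2} - 427} = \frac{478 - 17 \sqrt{5}}{-427 + i \sqrt{2}}$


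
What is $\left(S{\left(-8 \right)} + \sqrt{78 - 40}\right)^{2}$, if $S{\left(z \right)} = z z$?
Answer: $\left(64 + \sqrt{38}\right)^{2} \approx 4923.0$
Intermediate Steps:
$S{\left(z \right)} = z^{2}$
$\left(S{\left(-8 \right)} + \sqrt{78 - 40}\right)^{2} = \left(\left(-8\right)^{2} + \sqrt{78 - 40}\right)^{2} = \left(64 + \sqrt{38}\right)^{2}$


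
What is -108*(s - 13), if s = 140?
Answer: -13716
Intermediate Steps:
-108*(s - 13) = -108*(140 - 13) = -108*127 = -13716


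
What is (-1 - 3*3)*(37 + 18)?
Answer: -550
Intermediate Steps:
(-1 - 3*3)*(37 + 18) = (-1 - 9)*55 = -10*55 = -550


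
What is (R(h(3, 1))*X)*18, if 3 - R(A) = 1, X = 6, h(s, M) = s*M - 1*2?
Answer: 216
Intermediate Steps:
h(s, M) = -2 + M*s (h(s, M) = M*s - 2 = -2 + M*s)
R(A) = 2 (R(A) = 3 - 1*1 = 3 - 1 = 2)
(R(h(3, 1))*X)*18 = (2*6)*18 = 12*18 = 216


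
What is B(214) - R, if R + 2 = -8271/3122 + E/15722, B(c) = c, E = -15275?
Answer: 384995977/1753003 ≈ 219.62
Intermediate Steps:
R = -9853335/1753003 (R = -2 + (-8271/3122 - 15275/15722) = -2 - 6347329/1753003 = -9853335/1753003 ≈ -5.6208)
B(214) - R = 214 - 1*(-9853335/1753003) = 214 + 9853335/1753003 = 384995977/1753003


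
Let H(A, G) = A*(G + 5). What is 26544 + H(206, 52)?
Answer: 38286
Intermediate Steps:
H(A, G) = A*(5 + G)
26544 + H(206, 52) = 26544 + 206*(5 + 52) = 26544 + 206*57 = 26544 + 11742 = 38286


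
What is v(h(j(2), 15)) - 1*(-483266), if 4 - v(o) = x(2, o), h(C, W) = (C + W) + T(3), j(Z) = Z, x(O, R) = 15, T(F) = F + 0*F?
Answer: 483255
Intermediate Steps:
T(F) = F (T(F) = F + 0 = F)
h(C, W) = 3 + C + W (h(C, W) = (C + W) + 3 = 3 + C + W)
v(o) = -11 (v(o) = 4 - 1*15 = 4 - 15 = -11)
v(h(j(2), 15)) - 1*(-483266) = -11 - 1*(-483266) = -11 + 483266 = 483255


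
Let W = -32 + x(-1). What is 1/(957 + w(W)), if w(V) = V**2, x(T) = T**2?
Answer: 1/1918 ≈ 0.00052138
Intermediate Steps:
W = -31 (W = -32 + (-1)**2 = -32 + 1 = -31)
1/(957 + w(W)) = 1/(957 + (-31)**2) = 1/(957 + 961) = 1/1918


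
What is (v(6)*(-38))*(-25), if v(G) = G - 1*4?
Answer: 1900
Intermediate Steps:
v(G) = -4 + G (v(G) = G - 4 = -4 + G)
(v(6)*(-38))*(-25) = ((-4 + 6)*(-38))*(-25) = (2*(-38))*(-25) = -76*(-25) = 1900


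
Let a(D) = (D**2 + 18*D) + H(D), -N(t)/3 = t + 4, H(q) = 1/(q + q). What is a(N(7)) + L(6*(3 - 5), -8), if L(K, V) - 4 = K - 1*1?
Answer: 32075/66 ≈ 485.98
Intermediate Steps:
H(q) = 1/(2*q)
L(K, V) = 3 + K (L(K, V) = 4 + (K - 1*1) = 4 + (K - 1) = 4 + (-1 + K) = 3 + K)
N(t) = -12 - 3*t (N(t) = -3*(t + 4) = -3*(4 + t) = -12 - 3*t)
a(D) = D**2 + 1/(2*D) + 18*D (a(D) = (D**2 + 18*D) + 1/(2*D) = D**2 + 1/(2*D) + 18*D)
a(N(7)) + L(6*(3 - 5), -8) = ((-12 - 3*7)**2 + 1/(2*(-12 - 3*7)) + 18*(-12 - 3*7)) + (3 + 6*(3 - 5)) = ((-12 - 21)**2 + 1/(2*(-12 - 21)) + 18*(-12 - 21)) + (3 + 6*(-2)) = ((-33)**2 + (1/2)/(-33) + 18*(-33)) + (3 - 12) = (1089 + (1/2)*(-1/33) - 594) - 9 = (1089 - 1/66 - 594) - 9 = 32669/66 - 9 = 32075/66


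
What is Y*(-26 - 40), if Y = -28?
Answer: 1848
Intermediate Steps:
Y*(-26 - 40) = -28*(-26 - 40) = -28*(-66) = 1848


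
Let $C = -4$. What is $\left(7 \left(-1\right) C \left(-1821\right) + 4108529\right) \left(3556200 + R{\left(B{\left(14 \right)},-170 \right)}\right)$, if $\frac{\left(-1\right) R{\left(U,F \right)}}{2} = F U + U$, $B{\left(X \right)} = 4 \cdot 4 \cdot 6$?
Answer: $14561086394568$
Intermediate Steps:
$B{\left(X \right)} = 96$ ($B{\left(X \right)} = 16 \cdot 6 = 96$)
$R{\left(U,F \right)} = - 2 U - 2 F U$ ($R{\left(U,F \right)} = - 2 \left(F U + U\right) = - 2 \left(U + F U\right) = - 2 U - 2 F U$)
$\left(7 \left(-1\right) C \left(-1821\right) + 4108529\right) \left(3556200 + R{\left(B{\left(14 \right)},-170 \right)}\right) = \left(7 \left(-1\right) \left(-4\right) \left(-1821\right) + 4108529\right) \left(3556200 - 192 \left(1 - 170\right)\right) = \left(\left(-7\right) \left(-4\right) \left(-1821\right) + 4108529\right) \left(3556200 - 192 \left(-169\right)\right) = \left(28 \left(-1821\right) + 4108529\right) \left(3556200 + 32448\right) = \left(-50988 + 4108529\right) 3588648 = 4057541 \cdot 3588648 = 14561086394568$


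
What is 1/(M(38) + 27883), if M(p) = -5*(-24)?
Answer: 1/28003 ≈ 3.5710e-5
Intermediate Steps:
M(p) = 120
1/(M(38) + 27883) = 1/(120 + 27883) = 1/28003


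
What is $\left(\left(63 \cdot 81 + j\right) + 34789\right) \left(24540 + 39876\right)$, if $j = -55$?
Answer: $2566140192$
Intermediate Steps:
$\left(\left(63 \cdot 81 + j\right) + 34789\right) \left(24540 + 39876\right) = \left(\left(63 \cdot 81 - 55\right) + 34789\right) \left(24540 + 39876\right) = \left(\left(5103 - 55\right) + 34789\right) 64416 = \left(5048 + 34789\right) 64416 = 39837 \cdot 64416 = 2566140192$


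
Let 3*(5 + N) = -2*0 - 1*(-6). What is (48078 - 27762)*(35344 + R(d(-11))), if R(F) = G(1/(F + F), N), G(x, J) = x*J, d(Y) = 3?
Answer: 718038546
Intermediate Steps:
N = -3 (N = -5 + (-2*0 - 1*(-6))/3 = -5 + (0 + 6)/3 = -5 + (1/3)*6 = -5 + 2 = -3)
G(x, J) = J*x
R(F) = -3/(2*F) (R(F) = -3/(F + F) = -3*1/(2*F) = -3/(2*F))
(48078 - 27762)*(35344 + R(d(-11))) = (48078 - 27762)*(35344 - 3/2/3) = 20316*(35344 - 3/2*1/3) = 20316*(35344 - 1/2) = 20316*(70687/2) = 718038546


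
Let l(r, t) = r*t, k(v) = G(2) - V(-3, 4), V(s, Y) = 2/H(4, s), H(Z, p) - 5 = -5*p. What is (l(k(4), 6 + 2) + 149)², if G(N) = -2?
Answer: 436921/25 ≈ 17477.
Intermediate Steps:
H(Z, p) = 5 - 5*p
V(s, Y) = 2/(5 - 5*s)
k(v) = -21/10 (k(v) = -2 - (-2)/(-5 + 5*(-3)) = -2 - (-2)/(-5 - 15) = -2 - (-2)/(-20) = -2 - (-2)*(-1)/20 = -2 - 1*⅒ = -2 - ⅒ = -21/10)
(l(k(4), 6 + 2) + 149)² = (-21*(6 + 2)/10 + 149)² = (-21/10*8 + 149)² = (-84/5 + 149)² = (661/5)² = 436921/25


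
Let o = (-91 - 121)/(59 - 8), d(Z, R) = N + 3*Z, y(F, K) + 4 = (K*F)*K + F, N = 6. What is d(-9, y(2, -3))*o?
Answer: 1484/17 ≈ 87.294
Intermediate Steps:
y(F, K) = -4 + F + F*K**2 (y(F, K) = -4 + ((K*F)*K + F) = -4 + ((F*K)*K + F) = -4 + (F*K**2 + F) = -4 + (F + F*K**2) = -4 + F + F*K**2)
d(Z, R) = 6 + 3*Z
o = -212/51 ≈ -4.1569
d(-9, y(2, -3))*o = (6 + 3*(-9))*(-212/51) = (6 - 27)*(-212/51) = -21*(-212/51) = 1484/17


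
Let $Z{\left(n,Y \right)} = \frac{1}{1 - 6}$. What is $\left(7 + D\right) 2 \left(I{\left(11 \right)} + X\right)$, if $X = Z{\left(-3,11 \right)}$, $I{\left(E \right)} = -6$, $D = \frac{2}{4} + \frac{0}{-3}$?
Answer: $-93$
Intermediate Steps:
$D = \frac{1}{2}$ ($D = 2 \cdot \frac{1}{4} + 0 \left(- \frac{1}{3}\right) = \frac{1}{2} + 0 = \frac{1}{2} \approx 0.5$)
$Z{\left(n,Y \right)} = - \frac{1}{5}$ ($Z{\left(n,Y \right)} = \frac{1}{-5} = - \frac{1}{5}$)
$X = - \frac{1}{5} \approx -0.2$
$\left(7 + D\right) 2 \left(I{\left(11 \right)} + X\right) = \left(7 + \frac{1}{2}\right) 2 \left(-6 - \frac{1}{5}\right) = \frac{15}{2} \cdot 2 \left(- \frac{31}{5}\right) = 15 \left(- \frac{31}{5}\right) = -93$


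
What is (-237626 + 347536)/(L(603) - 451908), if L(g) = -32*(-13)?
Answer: -54955/225746 ≈ -0.24344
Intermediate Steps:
L(g) = 416
(-237626 + 347536)/(L(603) - 451908) = (-237626 + 347536)/(416 - 451908) = 109910/(-451492) = 109910*(-1/451492) = -54955/225746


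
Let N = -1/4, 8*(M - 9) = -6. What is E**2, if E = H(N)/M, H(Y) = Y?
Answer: 1/1089 ≈ 0.00091827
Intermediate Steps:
M = 33/4 (M = 9 + (1/8)*(-6) = 9 - 3/4 = 33/4 ≈ 8.2500)
N = -1/4 (N = -1*1/4 = -1/4 ≈ -0.25000)
E = -1/33 (E = -1/(4*33/4) = -1/4*4/33 = -1/33 ≈ -0.030303)
E**2 = (-1/33)**2 = 1/1089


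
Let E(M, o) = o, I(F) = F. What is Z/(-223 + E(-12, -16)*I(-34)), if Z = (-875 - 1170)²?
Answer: 4182025/321 ≈ 13028.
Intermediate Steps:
Z = 4182025 (Z = (-2045)² = 4182025)
Z/(-223 + E(-12, -16)*I(-34)) = 4182025/(-223 - 16*(-34)) = 4182025/(-223 + 544) = 4182025/321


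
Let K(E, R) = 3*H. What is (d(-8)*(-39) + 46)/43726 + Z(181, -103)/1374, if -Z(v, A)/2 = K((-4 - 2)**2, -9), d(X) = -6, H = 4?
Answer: -55392/5006627 ≈ -0.011064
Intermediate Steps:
K(E, R) = 12 (K(E, R) = 3*4 = 12)
Z(v, A) = -24 (Z(v, A) = -2*12 = -24)
(d(-8)*(-39) + 46)/43726 + Z(181, -103)/1374 = (-6*(-39) + 46)/43726 - 24/1374 = (234 + 46)*(1/43726) - 24*1/1374 = 280*(1/43726) - 4/229 = 140/21863 - 4/229 = -55392/5006627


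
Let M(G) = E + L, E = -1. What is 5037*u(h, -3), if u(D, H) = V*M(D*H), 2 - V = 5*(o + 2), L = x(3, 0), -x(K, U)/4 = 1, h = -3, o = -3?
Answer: -176295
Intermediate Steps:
x(K, U) = -4 (x(K, U) = -4*1 = -4)
L = -4
V = 7 (V = 2 - 5*(-3 + 2) = 2 - 5*(-1) = 2 - 1*(-5) = 2 + 5 = 7)
M(G) = -5 (M(G) = -1 - 4 = -5)
u(D, H) = -35 (u(D, H) = 7*(-5) = -35)
5037*u(h, -3) = 5037*(-35) = -176295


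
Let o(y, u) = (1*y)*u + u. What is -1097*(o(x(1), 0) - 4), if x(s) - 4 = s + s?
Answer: 4388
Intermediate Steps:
x(s) = 4 + 2*s (x(s) = 4 + (s + s) = 4 + 2*s)
o(y, u) = u + u*y (o(y, u) = y*u + u = u*y + u = u + u*y)
-1097*(o(x(1), 0) - 4) = -1097*(0*(1 + (4 + 2*1)) - 4) = -1097*(0*(1 + (4 + 2)) - 4) = -1097*(0*(1 + 6) - 4) = -1097*(0*7 - 4) = -1097*(0 - 4) = -(-4388) = -1097*(-4) = 4388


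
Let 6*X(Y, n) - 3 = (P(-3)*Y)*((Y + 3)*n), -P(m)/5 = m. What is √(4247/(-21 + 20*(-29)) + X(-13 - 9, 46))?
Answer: √69442240894/1202 ≈ 219.23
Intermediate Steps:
P(m) = -5*m
X(Y, n) = ½ + 5*Y*n*(3 + Y)/2 (X(Y, n) = ½ + (((-5*(-3))*Y)*((Y + 3)*n))/6 = ½ + ((15*Y)*((3 + Y)*n))/6 = ½ + ((15*Y)*(n*(3 + Y)))/6 = ½ + (15*Y*n*(3 + Y))/6 = ½ + 5*Y*n*(3 + Y)/2)
√(4247/(-21 + 20*(-29)) + X(-13 - 9, 46)) = √(4247/(-21 + 20*(-29)) + (½ + (5/2)*46*(-13 - 9)² + (15/2)*(-13 - 9)*46)) = √(4247/(-21 - 580) + (½ + (5/2)*46*(-22)² + (15/2)*(-22)*46)) = √(4247/(-601) + (½ + (5/2)*46*484 - 7590)) = √(4247*(-1/601) + (½ + 55660 - 7590)) = √(-4247/601 + 96141/2) = √(57772247/1202) = √69442240894/1202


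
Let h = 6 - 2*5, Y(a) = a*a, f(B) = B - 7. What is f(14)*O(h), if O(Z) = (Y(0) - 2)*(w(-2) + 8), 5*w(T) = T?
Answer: -532/5 ≈ -106.40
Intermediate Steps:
f(B) = -7 + B
w(T) = T/5
Y(a) = a**2
h = -4 (h = 6 - 10 = -4)
O(Z) = -76/5 (O(Z) = (0**2 - 2)*((1/5)*(-2) + 8) = (0 - 2)*(-2/5 + 8) = -2*38/5 = -76/5)
f(14)*O(h) = (-7 + 14)*(-76/5) = 7*(-76/5) = -532/5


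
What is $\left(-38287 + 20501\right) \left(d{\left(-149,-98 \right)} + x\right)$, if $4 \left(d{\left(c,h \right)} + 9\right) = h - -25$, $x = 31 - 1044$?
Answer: $\frac{37003773}{2} \approx 1.8502 \cdot 10^{7}$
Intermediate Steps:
$x = -1013$ ($x = 31 - 1044 = -1013$)
$d{\left(c,h \right)} = - \frac{11}{4} + \frac{h}{4}$ ($d{\left(c,h \right)} = -9 + \frac{h - -25}{4} = -9 + \frac{h + 25}{4} = -9 + \frac{25 + h}{4} = -9 + \left(\frac{25}{4} + \frac{h}{4}\right) = - \frac{11}{4} + \frac{h}{4}$)
$\left(-38287 + 20501\right) \left(d{\left(-149,-98 \right)} + x\right) = \left(-38287 + 20501\right) \left(\left(- \frac{11}{4} + \frac{1}{4} \left(-98\right)\right) - 1013\right) = - 17786 \left(\left(- \frac{11}{4} - \frac{49}{2}\right) - 1013\right) = - 17786 \left(- \frac{109}{4} - 1013\right) = \left(-17786\right) \left(- \frac{4161}{4}\right) = \frac{37003773}{2}$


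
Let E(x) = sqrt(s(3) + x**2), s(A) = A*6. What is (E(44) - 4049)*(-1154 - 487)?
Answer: 6644409 - 1641*sqrt(1954) ≈ 6.5719e+6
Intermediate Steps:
s(A) = 6*A
E(x) = sqrt(18 + x**2) (E(x) = sqrt(6*3 + x**2) = sqrt(18 + x**2))
(E(44) - 4049)*(-1154 - 487) = (sqrt(18 + 44**2) - 4049)*(-1154 - 487) = (sqrt(18 + 1936) - 4049)*(-1641) = (sqrt(1954) - 4049)*(-1641) = (-4049 + sqrt(1954))*(-1641) = 6644409 - 1641*sqrt(1954)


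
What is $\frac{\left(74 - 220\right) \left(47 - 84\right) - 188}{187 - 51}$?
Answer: $\frac{2607}{68} \approx 38.338$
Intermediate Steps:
$\frac{\left(74 - 220\right) \left(47 - 84\right) - 188}{187 - 51} = \frac{\left(-146\right) \left(-37\right) - 188}{136} = \left(5402 - 188\right) \frac{1}{136} = 5214 \cdot \frac{1}{136} = \frac{2607}{68}$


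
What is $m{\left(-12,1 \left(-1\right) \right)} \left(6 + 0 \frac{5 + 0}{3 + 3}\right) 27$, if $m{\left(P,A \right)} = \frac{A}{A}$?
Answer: $162$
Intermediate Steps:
$m{\left(P,A \right)} = 1$
$m{\left(-12,1 \left(-1\right) \right)} \left(6 + 0 \frac{5 + 0}{3 + 3}\right) 27 = 1 \left(6 + 0 \frac{5 + 0}{3 + 3}\right) 27 = 1 \left(6 + 0 \cdot \frac{5}{6}\right) 27 = 1 \left(6 + 0\right) 27 = 1 \cdot 6 \cdot 27 = 6 \cdot 27 = 162$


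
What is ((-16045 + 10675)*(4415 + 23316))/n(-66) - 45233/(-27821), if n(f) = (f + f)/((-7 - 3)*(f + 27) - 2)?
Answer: 12177842385063/27821 ≈ 4.3772e+8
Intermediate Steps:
n(f) = 2*f/(-272 - 10*f) (n(f) = (2*f)/(-10*(27 + f) - 2) = (2*f)/((-270 - 10*f) - 2) = (2*f)/(-272 - 10*f) = 2*f/(-272 - 10*f))
((-16045 + 10675)*(4415 + 23316))/n(-66) - 45233/(-27821) = ((-16045 + 10675)*(4415 + 23316))/((-1*(-66)/(136 + 5*(-66)))) - 45233/(-27821) = (-5370*27731)/((-1*(-66)/(136 - 330))) - 45233*(-1/27821) = -148915470/((-1*(-66)/(-194))) + 45233/27821 = -148915470/((-1*(-66)*(-1/194))) + 45233/27821 = -148915470/(-33/97) + 45233/27821 = -148915470*(-97/33) + 45233/27821 = 437721230 + 45233/27821 = 12177842385063/27821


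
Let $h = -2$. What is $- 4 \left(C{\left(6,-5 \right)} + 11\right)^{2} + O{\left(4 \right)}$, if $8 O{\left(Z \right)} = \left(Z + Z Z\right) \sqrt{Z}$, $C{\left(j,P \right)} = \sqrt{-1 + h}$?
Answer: $-467 - 88 i \sqrt{3} \approx -467.0 - 152.42 i$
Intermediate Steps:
$C{\left(j,P \right)} = i \sqrt{3}$ ($C{\left(j,P \right)} = \sqrt{-1 - 2} = \sqrt{-3} = i \sqrt{3}$)
$O{\left(Z \right)} = \frac{\sqrt{Z} \left(Z + Z^{2}\right)}{8}$ ($O{\left(Z \right)} = \frac{\left(Z + Z Z\right) \sqrt{Z}}{8} = \frac{\left(Z + Z^{2}\right) \sqrt{Z}}{8} = \frac{\sqrt{Z} \left(Z + Z^{2}\right)}{8}$)
$- 4 \left(C{\left(6,-5 \right)} + 11\right)^{2} + O{\left(4 \right)} = - 4 \left(i \sqrt{3} + 11\right)^{2} + \frac{4^{\frac{3}{2}} \left(1 + 4\right)}{8} = - 4 \left(11 + i \sqrt{3}\right)^{2} + \frac{1}{8} \cdot 8 \cdot 5 = - 4 \left(11 + i \sqrt{3}\right)^{2} + 5 = 5 - 4 \left(11 + i \sqrt{3}\right)^{2}$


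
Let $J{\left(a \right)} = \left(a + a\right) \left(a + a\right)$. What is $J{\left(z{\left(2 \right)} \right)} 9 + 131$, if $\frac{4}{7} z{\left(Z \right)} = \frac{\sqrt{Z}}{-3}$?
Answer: $\frac{311}{2} \approx 155.5$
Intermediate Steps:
$z{\left(Z \right)} = - \frac{7 \sqrt{Z}}{12}$ ($z{\left(Z \right)} = \frac{7 \frac{\sqrt{Z}}{-3}}{4} = \frac{7 \left(- \frac{\sqrt{Z}}{3}\right)}{4} = - \frac{7 \sqrt{Z}}{12}$)
$J{\left(a \right)} = 4 a^{2}$ ($J{\left(a \right)} = 2 a 2 a = 4 a^{2}$)
$J{\left(z{\left(2 \right)} \right)} 9 + 131 = 4 \left(- \frac{7 \sqrt{2}}{12}\right)^{2} \cdot 9 + 131 = 4 \cdot \frac{49}{72} \cdot 9 + 131 = \frac{49}{18} \cdot 9 + 131 = \frac{49}{2} + 131 = \frac{311}{2}$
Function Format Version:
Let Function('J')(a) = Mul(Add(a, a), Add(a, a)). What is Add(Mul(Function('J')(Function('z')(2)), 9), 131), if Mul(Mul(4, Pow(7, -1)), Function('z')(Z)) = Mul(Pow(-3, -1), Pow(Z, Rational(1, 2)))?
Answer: Rational(311, 2) ≈ 155.50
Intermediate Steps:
Function('z')(Z) = Mul(Rational(-7, 12), Pow(Z, Rational(1, 2))) (Function('z')(Z) = Mul(Rational(7, 4), Mul(Pow(-3, -1), Pow(Z, Rational(1, 2)))) = Mul(Rational(7, 4), Mul(Rational(-1, 3), Pow(Z, Rational(1, 2)))) = Mul(Rational(-7, 12), Pow(Z, Rational(1, 2))))
Function('J')(a) = Mul(4, Pow(a, 2)) (Function('J')(a) = Mul(Mul(2, a), Mul(2, a)) = Mul(4, Pow(a, 2)))
Add(Mul(Function('J')(Function('z')(2)), 9), 131) = Add(Mul(Mul(4, Pow(Mul(Rational(-7, 12), Pow(2, Rational(1, 2))), 2)), 9), 131) = Add(Mul(Mul(4, Rational(49, 72)), 9), 131) = Add(Mul(Rational(49, 18), 9), 131) = Add(Rational(49, 2), 131) = Rational(311, 2)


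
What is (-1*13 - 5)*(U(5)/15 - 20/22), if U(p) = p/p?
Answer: 834/55 ≈ 15.164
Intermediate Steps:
U(p) = 1
(-1*13 - 5)*(U(5)/15 - 20/22) = (-1*13 - 5)*(1/15 - 20/22) = (-13 - 5)*(1*(1/15) - 20*1/22) = -18*(1/15 - 10/11) = -18*(-139/165) = 834/55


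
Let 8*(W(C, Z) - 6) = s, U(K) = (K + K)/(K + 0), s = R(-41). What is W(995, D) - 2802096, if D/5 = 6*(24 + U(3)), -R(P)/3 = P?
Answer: -22416597/8 ≈ -2.8021e+6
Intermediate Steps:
R(P) = -3*P
s = 123 (s = -3*(-41) = 123)
U(K) = 2 (U(K) = (2*K)/K = 2)
D = 780 (D = 5*(6*(24 + 2)) = 5*(6*26) = 5*156 = 780)
W(C, Z) = 171/8 (W(C, Z) = 6 + (⅛)*123 = 6 + 123/8 = 171/8)
W(995, D) - 2802096 = 171/8 - 2802096 = -22416597/8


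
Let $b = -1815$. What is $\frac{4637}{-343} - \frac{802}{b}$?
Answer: $- \frac{8141069}{622545} \approx -13.077$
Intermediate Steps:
$\frac{4637}{-343} - \frac{802}{b} = \frac{4637}{-343} - \frac{802}{-1815} = 4637 \left(- \frac{1}{343}\right) - - \frac{802}{1815} = - \frac{4637}{343} + \frac{802}{1815} = - \frac{8141069}{622545}$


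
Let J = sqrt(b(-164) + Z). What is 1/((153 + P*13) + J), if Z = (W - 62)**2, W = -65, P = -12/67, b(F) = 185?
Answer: 225455/9558493 - 4489*sqrt(16314)/28675479 ≈ 0.0035920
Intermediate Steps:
P = -12/67 (P = -12*1/67 = -12/67 ≈ -0.17910)
Z = 16129 (Z = (-65 - 62)**2 = (-127)**2 = 16129)
J = sqrt(16314) (J = sqrt(185 + 16129) = sqrt(16314) ≈ 127.73)
1/((153 + P*13) + J) = 1/((153 - 12/67*13) + sqrt(16314)) = 1/((153 - 156/67) + sqrt(16314)) = 1/(10095/67 + sqrt(16314))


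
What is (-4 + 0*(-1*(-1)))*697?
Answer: -2788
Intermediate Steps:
(-4 + 0*(-1*(-1)))*697 = (-4 + 0*1)*697 = (-4 + 0)*697 = -4*697 = -2788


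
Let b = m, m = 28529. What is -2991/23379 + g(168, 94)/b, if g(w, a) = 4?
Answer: -28412241/222326497 ≈ -0.12780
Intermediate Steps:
b = 28529
-2991/23379 + g(168, 94)/b = -2991/23379 + 4/28529 = -2991*1/23379 + 4*(1/28529) = -997/7793 + 4/28529 = -28412241/222326497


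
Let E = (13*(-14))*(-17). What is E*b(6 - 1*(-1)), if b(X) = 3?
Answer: 9282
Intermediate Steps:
E = 3094 (E = -182*(-17) = 3094)
E*b(6 - 1*(-1)) = 3094*3 = 9282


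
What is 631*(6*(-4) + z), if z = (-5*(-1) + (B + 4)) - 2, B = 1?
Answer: -10096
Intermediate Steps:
z = 8 (z = (-5*(-1) + (1 + 4)) - 2 = (5 + 5) - 2 = 10 - 2 = 8)
631*(6*(-4) + z) = 631*(6*(-4) + 8) = 631*(-24 + 8) = 631*(-16) = -10096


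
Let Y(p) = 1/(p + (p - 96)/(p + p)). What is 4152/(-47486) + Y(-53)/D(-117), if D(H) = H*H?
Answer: -155422549474/1777523042763 ≈ -0.087438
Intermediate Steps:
D(H) = H**2
Y(p) = 1/(p + (-96 + p)/(2*p)) (Y(p) = 1/(p + (-96 + p)/((2*p))) = 1/(p + (-96 + p)*(1/(2*p))) = 1/(p + (-96 + p)/(2*p)))
4152/(-47486) + Y(-53)/D(-117) = 4152/(-47486) + (2*(-53)/(-96 - 53 + 2*(-53)**2))/((-117)**2) = 4152*(-1/47486) + (2*(-53)/(-96 - 53 + 2*2809))/13689 = -2076/23743 + (2*(-53)/(-96 - 53 + 5618))*(1/13689) = -2076/23743 + (2*(-53)/5469)*(1/13689) = -2076/23743 + (2*(-53)*(1/5469))*(1/13689) = -2076/23743 - 106/5469*1/13689 = -2076/23743 - 106/74865141 = -155422549474/1777523042763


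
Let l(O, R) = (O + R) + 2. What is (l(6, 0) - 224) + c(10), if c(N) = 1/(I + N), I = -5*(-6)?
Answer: -8639/40 ≈ -215.98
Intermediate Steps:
l(O, R) = 2 + O + R
I = 30
c(N) = 1/(30 + N)
(l(6, 0) - 224) + c(10) = ((2 + 6 + 0) - 224) + 1/(30 + 10) = (8 - 224) + 1/40 = -216 + 1/40 = -8639/40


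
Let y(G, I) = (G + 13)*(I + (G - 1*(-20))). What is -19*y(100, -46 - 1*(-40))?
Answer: -244758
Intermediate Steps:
y(G, I) = (13 + G)*(20 + G + I) (y(G, I) = (13 + G)*(I + (G + 20)) = (13 + G)*(I + (20 + G)) = (13 + G)*(20 + G + I))
-19*y(100, -46 - 1*(-40)) = -19*(260 + 100² + 13*(-46 - 1*(-40)) + 33*100 + 100*(-46 - 1*(-40))) = -19*(260 + 10000 + 13*(-46 + 40) + 3300 + 100*(-46 + 40)) = -19*(260 + 10000 + 13*(-6) + 3300 + 100*(-6)) = -19*(260 + 10000 - 78 + 3300 - 600) = -19*12882 = -244758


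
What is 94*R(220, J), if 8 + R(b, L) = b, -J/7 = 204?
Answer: 19928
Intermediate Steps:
J = -1428 (J = -7*204 = -1428)
R(b, L) = -8 + b
94*R(220, J) = 94*(-8 + 220) = 94*212 = 19928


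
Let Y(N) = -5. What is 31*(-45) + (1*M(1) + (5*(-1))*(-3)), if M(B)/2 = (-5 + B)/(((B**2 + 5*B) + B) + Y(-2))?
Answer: -1384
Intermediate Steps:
M(B) = 2*(-5 + B)/(-5 + B**2 + 6*B) (M(B) = 2*((-5 + B)/(((B**2 + 5*B) + B) - 5)) = 2*((-5 + B)/((B**2 + 6*B) - 5)) = 2*((-5 + B)/(-5 + B**2 + 6*B)) = 2*(-5 + B)/(-5 + B**2 + 6*B))
31*(-45) + (1*M(1) + (5*(-1))*(-3)) = 31*(-45) + (1*(2*(-5 + 1)/(-5 + 1**2 + 6*1)) + (5*(-1))*(-3)) = -1395 + (1*(2*(-4)/(-5 + 1 + 6)) - 5*(-3)) = -1395 + (1*(2*(-4)/2) + 15) = -1395 + (1*(2*(1/2)*(-4)) + 15) = -1395 + (1*(-4) + 15) = -1395 + (-4 + 15) = -1395 + 11 = -1384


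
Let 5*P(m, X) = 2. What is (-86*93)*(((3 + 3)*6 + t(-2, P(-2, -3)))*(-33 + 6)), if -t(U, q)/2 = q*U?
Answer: 40597848/5 ≈ 8.1196e+6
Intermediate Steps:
P(m, X) = 2/5 (P(m, X) = (1/5)*2 = 2/5)
t(U, q) = -2*U*q (t(U, q) = -2*q*U = -2*U*q)
(-86*93)*(((3 + 3)*6 + t(-2, P(-2, -3)))*(-33 + 6)) = (-86*93)*(((3 + 3)*6 - 2*(-2)*2/5)*(-33 + 6)) = -7998*(6*6 + 8/5)*(-27) = -7998*(36 + 8/5)*(-27) = -1503624*(-27)/5 = -7998*(-5076/5) = 40597848/5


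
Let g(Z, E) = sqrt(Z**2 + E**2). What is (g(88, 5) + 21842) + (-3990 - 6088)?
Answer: 11764 + sqrt(7769) ≈ 11852.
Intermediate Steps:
g(Z, E) = sqrt(E**2 + Z**2)
(g(88, 5) + 21842) + (-3990 - 6088) = (sqrt(5**2 + 88**2) + 21842) + (-3990 - 6088) = (sqrt(25 + 7744) + 21842) - 10078 = (sqrt(7769) + 21842) - 10078 = (21842 + sqrt(7769)) - 10078 = 11764 + sqrt(7769)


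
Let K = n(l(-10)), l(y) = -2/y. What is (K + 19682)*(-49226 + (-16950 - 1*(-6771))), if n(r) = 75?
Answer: -1173664585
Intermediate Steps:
K = 75
(K + 19682)*(-49226 + (-16950 - 1*(-6771))) = (75 + 19682)*(-49226 + (-16950 - 1*(-6771))) = 19757*(-49226 + (-16950 + 6771)) = 19757*(-49226 - 10179) = 19757*(-59405) = -1173664585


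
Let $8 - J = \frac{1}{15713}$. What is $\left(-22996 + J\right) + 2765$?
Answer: $- \frac{317764000}{15713} \approx -20223.0$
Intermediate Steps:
$J = \frac{125703}{15713}$ ($J = 8 - \frac{1}{15713} = \frac{125703}{15713} \approx 7.9999$)
$\left(-22996 + J\right) + 2765 = \left(-22996 + \frac{125703}{15713}\right) + 2765 = - \frac{361210445}{15713} + 2765 = - \frac{317764000}{15713}$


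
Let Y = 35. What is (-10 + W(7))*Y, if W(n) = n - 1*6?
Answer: -315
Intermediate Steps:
W(n) = -6 + n (W(n) = n - 6 = -6 + n)
(-10 + W(7))*Y = (-10 + (-6 + 7))*35 = (-10 + 1)*35 = -9*35 = -315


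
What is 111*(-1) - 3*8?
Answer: -135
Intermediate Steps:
111*(-1) - 3*8 = -111 - 24 = -135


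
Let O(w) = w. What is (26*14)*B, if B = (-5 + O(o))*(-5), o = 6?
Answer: -1820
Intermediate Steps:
B = -5 (B = (-5 + 6)*(-5) = 1*(-5) = -5)
(26*14)*B = (26*14)*(-5) = 364*(-5) = -1820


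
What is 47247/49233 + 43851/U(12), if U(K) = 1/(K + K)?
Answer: 17271346013/16411 ≈ 1.0524e+6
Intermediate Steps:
U(K) = 1/(2*K)
47247/49233 + 43851/U(12) = 47247/49233 + 43851/(((½)/12)) = 47247*(1/49233) + 43851/(((½)*(1/12))) = 15749/16411 + 43851/(1/24) = 15749/16411 + 43851*24 = 15749/16411 + 1052424 = 17271346013/16411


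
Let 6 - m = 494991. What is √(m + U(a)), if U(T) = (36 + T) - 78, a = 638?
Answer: I*√494389 ≈ 703.13*I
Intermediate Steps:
U(T) = -42 + T
m = -494985 (m = 6 - 1*494991 = 6 - 494991 = -494985)
√(m + U(a)) = √(-494985 + (-42 + 638)) = √(-494985 + 596) = √(-494389) = I*√494389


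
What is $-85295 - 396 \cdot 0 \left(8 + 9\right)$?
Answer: $-85295$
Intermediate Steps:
$-85295 - 396 \cdot 0 \left(8 + 9\right) = -85295 - 396 \cdot 0 \cdot 17 = -85295 - 0 = -85295 + 0 = -85295$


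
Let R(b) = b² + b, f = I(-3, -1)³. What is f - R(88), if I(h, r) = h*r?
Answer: -7805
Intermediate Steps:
f = 27 (f = (-3*(-1))³ = 3³ = 27)
R(b) = b + b²
f - R(88) = 27 - 88*(1 + 88) = 27 - 88*89 = 27 - 1*7832 = 27 - 7832 = -7805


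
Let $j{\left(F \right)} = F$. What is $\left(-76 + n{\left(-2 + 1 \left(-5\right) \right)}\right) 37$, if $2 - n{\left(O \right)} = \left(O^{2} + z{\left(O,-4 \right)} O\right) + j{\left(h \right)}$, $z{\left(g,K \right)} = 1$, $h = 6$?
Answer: $-4514$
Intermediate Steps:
$n{\left(O \right)} = -4 - O - O^{2}$ ($n{\left(O \right)} = 2 - \left(\left(O^{2} + 1 O\right) + 6\right) = 2 - \left(\left(O^{2} + O\right) + 6\right) = 2 - \left(\left(O + O^{2}\right) + 6\right) = 2 - \left(6 + O + O^{2}\right) = -4 - O - O^{2}$)
$\left(-76 + n{\left(-2 + 1 \left(-5\right) \right)}\right) 37 = \left(-76 - \left(2 - 5 + \left(-2 + 1 \left(-5\right)\right)^{2}\right)\right) 37 = \left(-76 - \left(-3 + \left(-2 - 5\right)^{2}\right)\right) 37 = \left(-76 - 46\right) 37 = \left(-122\right) 37 = -4514$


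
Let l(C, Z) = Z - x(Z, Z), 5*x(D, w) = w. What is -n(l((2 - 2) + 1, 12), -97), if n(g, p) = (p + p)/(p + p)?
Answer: -1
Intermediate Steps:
x(D, w) = w/5
l(C, Z) = 4*Z/5 (l(C, Z) = Z - Z/5 = 4*Z/5)
n(g, p) = 1 (n(g, p) = (2*p)/((2*p)) = (2*p)*(1/(2*p)) = 1)
-n(l((2 - 2) + 1, 12), -97) = -1*1 = -1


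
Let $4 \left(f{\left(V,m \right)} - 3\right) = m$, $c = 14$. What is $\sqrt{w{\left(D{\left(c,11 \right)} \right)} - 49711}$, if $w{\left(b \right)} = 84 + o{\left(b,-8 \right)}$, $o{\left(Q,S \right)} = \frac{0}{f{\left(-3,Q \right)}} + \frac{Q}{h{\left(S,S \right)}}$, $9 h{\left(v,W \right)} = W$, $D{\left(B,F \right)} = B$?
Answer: $\frac{i \sqrt{198571}}{2} \approx 222.81 i$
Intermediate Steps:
$h{\left(v,W \right)} = \frac{W}{9}$
$f{\left(V,m \right)} = 3 + \frac{m}{4}$
$o{\left(Q,S \right)} = \frac{9 Q}{S}$ ($o{\left(Q,S \right)} = \frac{0}{3 + \frac{Q}{4}} + \frac{Q}{\frac{1}{9} S} = 0 + Q \frac{9}{S} = 0 + \frac{9 Q}{S} = \frac{9 Q}{S}$)
$w{\left(b \right)} = 84 - \frac{9 b}{8}$ ($w{\left(b \right)} = 84 + \frac{9 b}{-8} = 84 + 9 b \left(- \frac{1}{8}\right) = 84 - \frac{9 b}{8}$)
$\sqrt{w{\left(D{\left(c,11 \right)} \right)} - 49711} = \sqrt{\left(84 - \frac{63}{4}\right) - 49711} = \sqrt{\frac{273}{4} - 49711} = \sqrt{- \frac{198571}{4}} = \frac{i \sqrt{198571}}{2}$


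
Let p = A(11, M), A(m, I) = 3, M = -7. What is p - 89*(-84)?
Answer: 7479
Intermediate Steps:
p = 3
p - 89*(-84) = 3 - 89*(-84) = 3 + 7476 = 7479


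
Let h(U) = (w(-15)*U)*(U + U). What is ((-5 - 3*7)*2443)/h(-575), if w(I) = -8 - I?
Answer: -4537/330625 ≈ -0.013722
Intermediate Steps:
h(U) = 14*U² (h(U) = ((-8 - 1*(-15))*U)*(U + U) = ((-8 + 15)*U)*(2*U) = (7*U)*(2*U) = 14*U²)
((-5 - 3*7)*2443)/h(-575) = ((-5 - 3*7)*2443)/((14*(-575)²)) = ((-5 - 21)*2443)/((14*330625)) = -26*2443/4628750 = -63518*1/4628750 = -4537/330625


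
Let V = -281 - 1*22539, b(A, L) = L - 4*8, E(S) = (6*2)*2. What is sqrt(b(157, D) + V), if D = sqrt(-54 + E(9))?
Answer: sqrt(-22852 + I*sqrt(30)) ≈ 0.018 + 151.17*I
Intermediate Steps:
E(S) = 24 (E(S) = 12*2 = 24)
D = I*sqrt(30) (D = sqrt(-54 + 24) = sqrt(-30) = I*sqrt(30) ≈ 5.4772*I)
b(A, L) = -32 + L (b(A, L) = L - 32 = -32 + L)
V = -22820 (V = -281 - 22539 = -22820)
sqrt(b(157, D) + V) = sqrt((-32 + I*sqrt(30)) - 22820) = sqrt(-22852 + I*sqrt(30))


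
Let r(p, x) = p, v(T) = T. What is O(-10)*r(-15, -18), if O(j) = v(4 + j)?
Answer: 90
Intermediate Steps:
O(j) = 4 + j
O(-10)*r(-15, -18) = (4 - 10)*(-15) = -6*(-15) = 90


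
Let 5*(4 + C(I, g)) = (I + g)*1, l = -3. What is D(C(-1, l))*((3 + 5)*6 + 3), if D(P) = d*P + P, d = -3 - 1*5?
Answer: 8568/5 ≈ 1713.6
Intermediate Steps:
d = -8 (d = -3 - 5 = -8)
C(I, g) = -4 + I/5 + g/5 (C(I, g) = -4 + ((I + g)*1)/5 = -4 + (I + g)/5 = -4 + (I/5 + g/5) = -4 + I/5 + g/5)
D(P) = -7*P (D(P) = -8*P + P = -7*P)
D(C(-1, l))*((3 + 5)*6 + 3) = (-7*(-4 + (⅕)*(-1) + (⅕)*(-3)))*((3 + 5)*6 + 3) = (-7*(-4 - ⅕ - ⅗))*(8*6 + 3) = (-7*(-24/5))*(48 + 3) = (168/5)*51 = 8568/5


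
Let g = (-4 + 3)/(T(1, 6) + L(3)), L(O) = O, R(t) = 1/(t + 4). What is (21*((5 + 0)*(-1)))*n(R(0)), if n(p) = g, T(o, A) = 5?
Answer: 105/8 ≈ 13.125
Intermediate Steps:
R(t) = 1/(4 + t)
g = -1/8 (g = (-4 + 3)/(5 + 3) = -1/8 ≈ -0.12500)
n(p) = -1/8
(21*((5 + 0)*(-1)))*n(R(0)) = (21*((5 + 0)*(-1)))*(-1/8) = (21*(5*(-1)))*(-1/8) = (21*(-5))*(-1/8) = -105*(-1/8) = 105/8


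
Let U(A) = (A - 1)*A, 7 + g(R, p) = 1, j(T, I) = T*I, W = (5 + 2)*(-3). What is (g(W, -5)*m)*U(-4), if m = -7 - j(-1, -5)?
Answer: 1440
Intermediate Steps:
W = -21 (W = 7*(-3) = -21)
j(T, I) = I*T
g(R, p) = -6 (g(R, p) = -7 + 1 = -6)
m = -12 (m = -7 - (-5)*(-1) = -7 - 1*5 = -7 - 5 = -12)
U(A) = A*(-1 + A) (U(A) = (-1 + A)*A = A*(-1 + A))
(g(W, -5)*m)*U(-4) = (-6*(-12))*(-4*(-1 - 4)) = 72*(-4*(-5)) = 72*20 = 1440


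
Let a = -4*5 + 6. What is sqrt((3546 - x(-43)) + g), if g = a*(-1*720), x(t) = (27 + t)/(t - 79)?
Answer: sqrt(50701858)/61 ≈ 116.73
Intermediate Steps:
a = -14 (a = -20 + 6 = -14)
x(t) = (27 + t)/(-79 + t)
g = 10080 (g = -(-14)*720 = -14*(-720) = 10080)
sqrt((3546 - x(-43)) + g) = sqrt((3546 - (27 - 43)/(-79 - 43)) + 10080) = sqrt((3546 - (-16)/(-122)) + 10080) = sqrt((3546 - (-1)*(-16)/122) + 10080) = sqrt((3546 - 1*8/61) + 10080) = sqrt((3546 - 8/61) + 10080) = sqrt(216298/61 + 10080) = sqrt(831178/61) = sqrt(50701858)/61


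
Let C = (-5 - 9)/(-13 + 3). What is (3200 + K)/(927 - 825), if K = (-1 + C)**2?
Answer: 13334/425 ≈ 31.374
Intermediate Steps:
C = 7/5 (C = -14/(-10) = -14*(-1/10) = 7/5 ≈ 1.4000)
K = 4/25 (K = (-1 + 7/5)**2 = (2/5)**2 = 4/25 ≈ 0.16000)
(3200 + K)/(927 - 825) = (3200 + 4/25)/(927 - 825) = (80004/25)/102 = (80004/25)*(1/102) = 13334/425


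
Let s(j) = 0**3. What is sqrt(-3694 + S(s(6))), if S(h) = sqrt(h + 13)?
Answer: sqrt(-3694 + sqrt(13)) ≈ 60.749*I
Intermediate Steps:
s(j) = 0
S(h) = sqrt(13 + h)
sqrt(-3694 + S(s(6))) = sqrt(-3694 + sqrt(13 + 0)) = sqrt(-3694 + sqrt(13))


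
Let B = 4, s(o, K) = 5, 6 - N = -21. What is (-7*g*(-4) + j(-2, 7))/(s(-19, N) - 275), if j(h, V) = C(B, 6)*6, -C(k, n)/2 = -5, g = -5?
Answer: 8/27 ≈ 0.29630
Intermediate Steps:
N = 27 (N = 6 - 1*(-21) = 6 + 21 = 27)
C(k, n) = 10 (C(k, n) = -2*(-5) = 10)
j(h, V) = 60 (j(h, V) = 10*6 = 60)
(-7*g*(-4) + j(-2, 7))/(s(-19, N) - 275) = (-7*(-5)*(-4) + 60)/(5 - 275) = (35*(-4) + 60)/(-270) = (-140 + 60)*(-1/270) = -80*(-1/270) = 8/27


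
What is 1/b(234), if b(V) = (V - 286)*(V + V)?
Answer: -1/24336 ≈ -4.1091e-5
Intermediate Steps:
b(V) = 2*V*(-286 + V) (b(V) = (-286 + V)*(2*V) = 2*V*(-286 + V))
1/b(234) = 1/(2*234*(-286 + 234)) = 1/(2*234*(-52)) = 1/(-24336) = -1/24336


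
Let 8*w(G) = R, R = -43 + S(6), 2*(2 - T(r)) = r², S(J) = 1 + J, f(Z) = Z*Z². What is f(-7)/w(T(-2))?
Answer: 686/9 ≈ 76.222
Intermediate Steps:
f(Z) = Z³
T(r) = 2 - r²/2
R = -36 (R = -43 + (1 + 6) = -43 + 7 = -36)
w(G) = -9/2 (w(G) = (⅛)*(-36) = -9/2)
f(-7)/w(T(-2)) = (-7)³/(-9/2) = -343*(-2/9) = 686/9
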